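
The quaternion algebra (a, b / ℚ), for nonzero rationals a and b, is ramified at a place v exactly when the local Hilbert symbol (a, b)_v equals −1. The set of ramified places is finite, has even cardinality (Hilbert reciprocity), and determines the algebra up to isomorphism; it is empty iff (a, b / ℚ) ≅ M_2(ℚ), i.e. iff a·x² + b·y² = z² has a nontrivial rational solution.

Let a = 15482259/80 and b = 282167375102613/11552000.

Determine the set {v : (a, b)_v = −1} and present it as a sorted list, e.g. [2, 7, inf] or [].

Mod squares: a ≡ 5655, b ≡ 4785. Check v ∈ {∞, 2, 3, 5, 7, 11, 13, 17, 19, 29}.
v=3: a=3^5·(≡1), b=3^7·(≡2) mod 3; (1|3)=+1, (2|3)=-1; (−1)^{5·7·1}·(+1)^7·(-1)^5 = +1.
v=7: a=7^0·(≡3), b=7^2·(≡2) mod 7; (3|7)=-1, (2|7)=+1; (−1)^{0·2·3}·(-1)^2·(+1)^0 = +1.
v=∞: 5655 > 0 and 4785 > 0  ⇒  (a,b)_∞ = +1.
v=19: a=19^0·(≡13), b=19^-2·(≡9) mod 19; (13|19)=-1, (9|19)=+1; (−1)^{0·-2·9}·(-1)^-2·(+1)^0 = +1.
v=2: v_2(a)=-4, v_2(b)=-8; units ≡ 7, 1 (mod 8); ε·ε+αω+βω = 1·0+-4·0+-8·0 ≡ 0  ⇒  (a,b)_2 = +1.
v=17: a=17^0·(≡3), b=17^2·(≡15) mod 17; (3|17)=-1, (15|17)=+1; (−1)^{0·2·8}·(-1)^2·(+1)^0 = +1.
v=5: a=5^-1·(≡4), b=5^-3·(≡3) mod 5; (4|5)=+1, (3|5)=-1; (−1)^{-1·-3·2}·(+1)^-3·(-1)^-1 = -1.
v=13: a=13^3·(≡7), b=13^4·(≡9) mod 13; (7|13)=-1, (9|13)=+1; (−1)^{3·4·6}·(-1)^4·(+1)^3 = +1.
v=29: a=29^1·(≡11), b=29^1·(≡5) mod 29; (11|29)=-1, (5|29)=+1; (−1)^{1·1·14}·(-1)^1·(+1)^1 = -1.
v=11: a=11^0·(≡4), b=11^1·(≡8) mod 11; (4|11)=+1, (8|11)=-1; (−1)^{0·1·5}·(+1)^1·(-1)^0 = +1.
(5655, 4785 / ℚ) ramifies at {5, 29}: a division algebra.

[5, 29]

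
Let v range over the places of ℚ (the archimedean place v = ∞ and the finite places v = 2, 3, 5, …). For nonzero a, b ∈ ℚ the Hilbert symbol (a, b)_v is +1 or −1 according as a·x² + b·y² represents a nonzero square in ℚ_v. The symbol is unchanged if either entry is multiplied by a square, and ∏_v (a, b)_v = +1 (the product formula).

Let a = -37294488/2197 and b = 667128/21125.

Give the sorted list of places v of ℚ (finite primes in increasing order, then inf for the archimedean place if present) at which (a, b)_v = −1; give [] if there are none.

Mod squares: a ≡ -286, b ≡ 2310. Check v ∈ {∞, 2, 3, 5, 7, 11, 13, 19, 31}.
v=31: a=31^2·(≡30), b=31^0·(≡5) mod 31; (30|31)=-1, (5|31)=+1; (−1)^{2·0·15}·(-1)^0·(+1)^2 = +1.
v=7: a=7^2·(≡2), b=7^1·(≡1) mod 7; (2|7)=+1, (1|7)=+1; (−1)^{2·1·3}·(+1)^1·(+1)^2 = +1.
v=∞: -286 < 0 and 2310 > 0  ⇒  (a,b)_∞ = +1.
v=13: a=13^-3·(≡3), b=13^-2·(≡9) mod 13; (3|13)=+1, (9|13)=+1; (−1)^{-3·-2·6}·(+1)^-2·(+1)^-3 = +1.
v=11: a=11^1·(≡7), b=11^1·(≡1) mod 11; (7|11)=-1, (1|11)=+1; (−1)^{1·1·5}·(-1)^1·(+1)^1 = +1.
v=2: v_2(a)=3, v_2(b)=3; units ≡ 1, 3 (mod 8); ε·ε+αω+βω = 0·1+3·1+3·0 ≡ 1  ⇒  (a,b)_2 = -1.
v=19: a=19^0·(≡13), b=19^2·(≡11) mod 19; (13|19)=-1, (11|19)=+1; (−1)^{0·2·9}·(-1)^2·(+1)^0 = +1.
v=3: a=3^2·(≡2), b=3^1·(≡2) mod 3; (2|3)=-1, (2|3)=-1; (−1)^{2·1·1}·(-1)^1·(-1)^2 = -1.
v=5: a=5^0·(≡1), b=5^-3·(≡2) mod 5; (1|5)=+1, (2|5)=-1; (−1)^{0·-3·2}·(+1)^-3·(-1)^0 = +1.
(-286, 2310 / ℚ) ramifies at {2, 3}: a division algebra.

[2, 3]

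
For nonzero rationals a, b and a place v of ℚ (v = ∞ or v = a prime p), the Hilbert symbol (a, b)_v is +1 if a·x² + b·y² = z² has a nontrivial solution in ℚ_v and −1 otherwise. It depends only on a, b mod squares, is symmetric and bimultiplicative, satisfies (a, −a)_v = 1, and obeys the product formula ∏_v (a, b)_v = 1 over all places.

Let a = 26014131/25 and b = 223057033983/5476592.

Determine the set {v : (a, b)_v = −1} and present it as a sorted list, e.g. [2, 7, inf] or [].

[11, 17, 29, 37]

(a, b) ≡ (2890459, 8794049) mod (ℚ^×)²; places V = {2, 3, 5, 7, 11, 13, 17, 29, 31, 37, 41, ∞}.
(a,b)_17: α=1, u≡7; β=3, v≡15 (mod 17); (7|17)=-1, (15|17)=+1; sign (−1)^0·-1^3·+1^1 = -1.
(a,b)_37: α=0, u≡32; β=-1, v≡7 (mod 37); (32|37)=-1, (7|37)=+1; sign (−1)^0·-1^-1·+1^0 = -1.
(a,b)_7: α=0, u≡6; β=2, v≡5 (mod 7); (6|7)=-1, (5|7)=-1; sign (−1)^0·-1^2·-1^0 = +1.
(a,b)_5: α=-2, u≡1; β=0, v≡4 (mod 5); (1|5)=+1, (4|5)=+1; sign (−1)^0·+1^0·+1^-2 = +1.
(a,b)_∞: sgn(2890459)=+, sgn(8794049)=+, so +1.
(a,b)_31: α=0, u≡18; β=1, v≡6 (mod 31); (18|31)=+1, (6|31)=-1; sign (−1)^0·+1^1·-1^0 = +1.
(a,b)_3: α=2, u≡1; β=6, v≡2 (mod 3); (1|3)=+1, (2|3)=-1; sign (−1)^0·+1^6·-1^2 = +1.
(a,b)_29: α=1, u≡19; β=-2, v≡19 (mod 29); (19|29)=-1, (19|29)=-1; sign (−1)^0·-1^-2·-1^1 = -1.
(a,b)_13: α=1, u≡3; β=0, v≡1 (mod 13); (3|13)=+1, (1|13)=+1; sign (−1)^0·+1^0·+1^1 = +1.
(a,b)_2: α=0, β=-4; u≡3, v≡1 (mod 8); ε(u)ε(v)=1·0, αω(v)=0·0, βω(u)=-4·1; sum ≡ 0  ⇒  +1.
(a,b)_41: α=1, u≡40; β=1, v≡5 (mod 41); (40|41)=+1, (5|41)=+1; sign (−1)^0·+1^1·+1^1 = +1.
(a,b)_11: α=1, u≡3; β=-1, v≡3 (mod 11); (3|11)=+1, (3|11)=+1; sign (−1)^1·+1^-1·+1^1 = -1.
Ram(2890459, 8794049) = {11, 17, 29, 37}; no ℚ_11-point on the conic.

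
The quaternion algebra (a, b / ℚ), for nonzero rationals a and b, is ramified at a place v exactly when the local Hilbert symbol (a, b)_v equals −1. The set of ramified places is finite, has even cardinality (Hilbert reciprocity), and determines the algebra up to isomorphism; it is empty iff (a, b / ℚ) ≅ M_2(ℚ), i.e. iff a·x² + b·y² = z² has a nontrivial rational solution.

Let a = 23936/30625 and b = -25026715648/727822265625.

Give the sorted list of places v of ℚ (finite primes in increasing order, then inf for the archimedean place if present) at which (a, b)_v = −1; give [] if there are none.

(a, b) ≡ (374, -22) mod (ℚ^×)²; places V = {2, 3, 5, 7, 11, 13, 17, 31, ∞}.
(a,b)_∞: sgn(374)=+, sgn(-22)=−, so +1.
(a,b)_17: α=1, u≡6; β=2, v≡5 (mod 17); (6|17)=-1, (5|17)=-1; sign (−1)^0·-1^2·-1^1 = -1.
(a,b)_3: α=0, u≡2; β=-2, v≡2 (mod 3); (2|3)=-1, (2|3)=-1; sign (−1)^0·-1^-2·-1^0 = +1.
(a,b)_11: α=1, u≡9; β=1, v≡9 (mod 11); (9|11)=+1, (9|11)=+1; sign (−1)^1·+1^1·+1^1 = -1.
(a,b)_31: α=0, u≡9; β=2, v≡2 (mod 31); (9|31)=+1, (2|31)=+1; sign (−1)^0·+1^2·+1^0 = +1.
(a,b)_5: α=-4, u≡4; β=-10, v≡3 (mod 5); (4|5)=+1, (3|5)=-1; sign (−1)^0·+1^-10·-1^-4 = +1.
(a,b)_13: α=0, u≡12; β=-2, v≡1 (mod 13); (12|13)=+1, (1|13)=+1; sign (−1)^0·+1^-2·+1^0 = +1.
(a,b)_7: α=-2, u≡5; β=-2, v≡6 (mod 7); (5|7)=-1, (6|7)=-1; sign (−1)^0·-1^-2·-1^-2 = +1.
(a,b)_2: α=7, β=13; u≡3, v≡5 (mod 8); ε(u)ε(v)=1·0, αω(v)=7·1, βω(u)=13·1; sum ≡ 0  ⇒  +1.
Ram(374, -22) = {11, 17}; no ℚ_11-point on the conic.

[11, 17]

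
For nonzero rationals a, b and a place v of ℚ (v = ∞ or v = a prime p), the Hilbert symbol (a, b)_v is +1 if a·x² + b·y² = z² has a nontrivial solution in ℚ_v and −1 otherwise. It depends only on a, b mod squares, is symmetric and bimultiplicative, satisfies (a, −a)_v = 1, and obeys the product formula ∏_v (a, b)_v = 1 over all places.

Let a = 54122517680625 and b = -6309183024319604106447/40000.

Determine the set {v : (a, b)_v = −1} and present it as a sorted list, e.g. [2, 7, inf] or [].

(a, b) ≡ (1271209, -87) mod (ℚ^×)²; places V = {2, 3, 5, 7, 11, 17, 29, 37, 43, 47, ∞}.
(a,b)_∞: sgn(1271209)=+, sgn(-87)=−, so +1.
(a,b)_3: α=4, u≡1; β=3, v≡1 (mod 3); (1|3)=+1, (1|3)=+1; sign (−1)^0·+1^3·+1^4 = +1.
(a,b)_11: α=0, u≡9; β=2, v≡1 (mod 11); (9|11)=+1, (1|11)=+1; sign (−1)^0·+1^2·+1^0 = +1.
(a,b)_7: α=0, u≡2; β=2, v≡4 (mod 7); (2|7)=+1, (4|7)=+1; sign (−1)^0·+1^2·+1^0 = +1.
(a,b)_17: α=1, u≡14; β=2, v≡4 (mod 17); (14|17)=-1, (4|17)=+1; sign (−1)^0·-1^2·+1^1 = +1.
(a,b)_5: α=4, u≡4; β=-4, v≡2 (mod 5); (4|5)=+1, (2|5)=-1; sign (−1)^0·+1^-4·-1^4 = +1.
(a,b)_43: α=1, u≡39; β=2, v≡27 (mod 43); (39|43)=-1, (27|43)=-1; sign (−1)^0·-1^2·-1^1 = -1.
(a,b)_29: α=2, u≡25; β=3, v≡17 (mod 29); (25|29)=+1, (17|29)=-1; sign (−1)^0·+1^3·-1^2 = +1.
(a,b)_37: α=1, u≡34; β=2, v≡15 (mod 37); (34|37)=+1, (15|37)=-1; sign (−1)^0·+1^2·-1^1 = -1.
(a,b)_2: α=0, β=-6; u≡1, v≡1 (mod 8); ε(u)ε(v)=0·0, αω(v)=0·0, βω(u)=-6·0; sum ≡ 0  ⇒  +1.
(a,b)_47: α=1, u≡45; β=2, v≡3 (mod 47); (45|47)=-1, (3|47)=+1; sign (−1)^0·-1^2·+1^1 = +1.
|Ram(1271209, -87)| = 2, even; anisotropic at {37, 43}.

[37, 43]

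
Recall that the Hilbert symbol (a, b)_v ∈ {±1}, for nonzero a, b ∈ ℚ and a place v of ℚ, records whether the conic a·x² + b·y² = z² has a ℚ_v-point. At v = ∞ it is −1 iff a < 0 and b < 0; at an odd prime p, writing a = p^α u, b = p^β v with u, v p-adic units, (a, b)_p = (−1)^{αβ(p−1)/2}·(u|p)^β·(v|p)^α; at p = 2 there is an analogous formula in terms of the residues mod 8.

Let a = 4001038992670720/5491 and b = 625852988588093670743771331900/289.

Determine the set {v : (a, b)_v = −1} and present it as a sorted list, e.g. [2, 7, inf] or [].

(a, b) ≡ (35018995, 431319) mod (ℚ^×)²; places V = {2, 3, 5, 7, 11, 13, 17, 19, 23, 31, 47, ∞}.
(a,b)_5: α=1, u≡4; β=2, v≡4 (mod 5); (4|5)=+1, (4|5)=+1; sign (−1)^0·+1^2·+1^1 = +1.
(a,b)_2: α=18, β=2; u≡3, v≡7 (mod 8); ε(u)ε(v)=1·1, αω(v)=18·0, βω(u)=2·1; sum ≡ 1  ⇒  -1.
(a,b)_7: α=2, u≡4; β=5, v≡5 (mod 7); (4|7)=+1, (5|7)=-1; sign (−1)^0·+1^5·-1^2 = +1.
(a,b)_31: α=1, u≡7; β=2, v≡25 (mod 31); (7|31)=+1, (25|31)=+1; sign (−1)^0·+1^2·+1^1 = +1.
(a,b)_3: α=0, u≡1; β=7, v≡1 (mod 3); (1|3)=+1, (1|3)=+1; sign (−1)^0·+1^7·+1^0 = +1.
(a,b)_47: α=1, u≡33; β=3, v≡6 (mod 47); (33|47)=-1, (6|47)=+1; sign (−1)^1·-1^3·+1^1 = +1.
(a,b)_17: α=-2, u≡13; β=-2, v≡6 (mod 17); (13|17)=+1, (6|17)=-1; sign (−1)^0·+1^-2·-1^-2 = +1.
(a,b)_19: α=-1, u≡2; β=3, v≡3 (mod 19); (2|19)=-1, (3|19)=-1; sign (−1)^1·-1^3·-1^-1 = -1.
(a,b)_13: α=2, u≡5; β=2, v≡6 (mod 13); (5|13)=-1, (6|13)=-1; sign (−1)^0·-1^2·-1^2 = +1.
(a,b)_∞: sgn(35018995)=+, sgn(431319)=+, so +1.
(a,b)_23: α=1, u≡5; β=3, v≡3 (mod 23); (5|23)=-1, (3|23)=+1; sign (−1)^1·-1^3·+1^1 = +1.
(a,b)_11: α=1, u≡2; β=2, v≡1 (mod 11); (2|11)=-1, (1|11)=+1; sign (−1)^0·-1^2·+1^1 = +1.
(35018995, 431319 / ℚ) ramifies at {2, 19}: a division algebra.

[2, 19]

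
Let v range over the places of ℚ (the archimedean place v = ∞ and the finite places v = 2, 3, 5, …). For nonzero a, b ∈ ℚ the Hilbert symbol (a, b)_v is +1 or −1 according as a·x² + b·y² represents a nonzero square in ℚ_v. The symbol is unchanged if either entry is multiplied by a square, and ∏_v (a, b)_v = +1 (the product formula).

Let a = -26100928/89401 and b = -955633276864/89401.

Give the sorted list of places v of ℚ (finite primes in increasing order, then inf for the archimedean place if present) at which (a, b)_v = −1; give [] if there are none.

(a, b) ≡ (-8323, -181279) mod (ℚ^×)²; places V = {2, 7, 13, 19, 23, 29, 41, 47, ∞}.
(a,b)_41: α=1, u≡39; β=2, v≡18 (mod 41); (39|41)=+1, (18|41)=+1; sign (−1)^0·+1^2·+1^1 = +1.
(a,b)_29: α=1, u≡27; β=1, v≡28 (mod 29); (27|29)=-1, (28|29)=+1; sign (−1)^0·-1^1·+1^1 = -1.
(a,b)_2: α=6, β=6; u≡5, v≡1 (mod 8); ε(u)ε(v)=0·0, αω(v)=6·0, βω(u)=6·1; sum ≡ 0  ⇒  +1.
(a,b)_∞: sgn(-8323)=−, sgn(-181279)=−, so -1.
(a,b)_7: α=3, u≡2; β=3, v≡6 (mod 7); (2|7)=+1, (6|7)=-1; sign (−1)^1·+1^3·-1^3 = +1.
(a,b)_19: α=0, u≡3; β=1, v≡5 (mod 19); (3|19)=-1, (5|19)=+1; sign (−1)^0·-1^1·+1^0 = -1.
(a,b)_13: α=-2, u≡12; β=-2, v≡8 (mod 13); (12|13)=+1, (8|13)=-1; sign (−1)^0·+1^-2·-1^-2 = +1.
(a,b)_23: α=-2, u≡3; β=-2, v≡14 (mod 23); (3|23)=+1, (14|23)=-1; sign (−1)^0·+1^-2·-1^-2 = +1.
(a,b)_47: α=0, u≡41; β=1, v≡26 (mod 47); (41|47)=-1, (26|47)=-1; sign (−1)^0·-1^1·-1^0 = -1.
(-8323, -181279 / ℚ) ramifies at {19, 29, 47, ∞}: a division algebra.

[19, 29, 47, inf]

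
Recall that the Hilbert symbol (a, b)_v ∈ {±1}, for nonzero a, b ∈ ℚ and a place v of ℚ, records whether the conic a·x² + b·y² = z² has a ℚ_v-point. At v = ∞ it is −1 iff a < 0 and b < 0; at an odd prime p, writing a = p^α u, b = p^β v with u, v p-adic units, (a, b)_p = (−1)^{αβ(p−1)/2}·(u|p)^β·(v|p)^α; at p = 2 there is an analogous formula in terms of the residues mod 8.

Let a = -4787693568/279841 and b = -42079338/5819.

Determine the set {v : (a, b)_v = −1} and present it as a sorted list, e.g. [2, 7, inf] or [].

[2, 11, 19, inf]

(a, b) ≡ (-1178, -12958) mod (ℚ^×)²; places V = {2, 3, 7, 11, 19, 23, 31, ∞}.
(a,b)_19: α=1, u≡2; β=1, v≡18 (mod 19); (2|19)=-1, (18|19)=-1; sign (−1)^1·-1^1·-1^1 = -1.
(a,b)_∞: sgn(-1178)=−, sgn(-12958)=−, so -1.
(a,b)_3: α=4, u≡1; β=6, v≡2 (mod 3); (1|3)=+1, (2|3)=-1; sign (−1)^0·+1^6·-1^4 = +1.
(a,b)_31: α=1, u≡6; β=1, v≡7 (mod 31); (6|31)=-1, (7|31)=+1; sign (−1)^1·-1^1·+1^1 = +1.
(a,b)_23: α=-4, u≡2; β=-2, v≡20 (mod 23); (2|23)=+1, (20|23)=-1; sign (−1)^0·+1^-2·-1^-4 = +1.
(a,b)_11: α=0, u≡2; β=-1, v≡7 (mod 11); (2|11)=-1, (7|11)=-1; sign (−1)^0·-1^-1·-1^0 = -1.
(a,b)_7: α=2, u≡6; β=2, v≡6 (mod 7); (6|7)=-1, (6|7)=-1; sign (−1)^0·-1^2·-1^2 = +1.
(a,b)_2: α=11, β=1; u≡3, v≡1 (mod 8); ε(u)ε(v)=1·0, αω(v)=11·0, βω(u)=1·1; sum ≡ 1  ⇒  -1.
(-1178, -12958 / ℚ) ramifies at {2, 11, 19, ∞}: a division algebra.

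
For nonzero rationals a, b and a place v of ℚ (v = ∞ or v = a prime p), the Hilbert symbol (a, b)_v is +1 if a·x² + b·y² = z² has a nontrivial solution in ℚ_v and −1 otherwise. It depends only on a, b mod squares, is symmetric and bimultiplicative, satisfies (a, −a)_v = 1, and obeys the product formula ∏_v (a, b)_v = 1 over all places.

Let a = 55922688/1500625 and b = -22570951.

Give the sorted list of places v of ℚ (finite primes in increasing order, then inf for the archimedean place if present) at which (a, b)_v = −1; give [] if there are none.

Mod squares: a ≡ 1517, b ≡ -22570951. Check v ∈ {∞, 2, 3, 5, 7, 13, 17, 37, 41, 47, 53}.
v=53: a=53^0·(≡31), b=53^1·(≡41) mod 53; (31|53)=-1, (41|53)=-1; (−1)^{0·1·26}·(-1)^1·(-1)^0 = -1.
v=∞: 1517 > 0 and -22570951 < 0  ⇒  (a,b)_∞ = +1.
v=2: v_2(a)=12, v_2(b)=0; units ≡ 5, 1 (mod 8); ε·ε+αω+βω = 0·0+12·0+0·1 ≡ 0  ⇒  (a,b)_2 = +1.
v=47: a=47^0·(≡44), b=47^1·(≡13) mod 47; (44|47)=-1, (13|47)=-1; (−1)^{0·1·23}·(-1)^1·(-1)^0 = -1.
v=17: a=17^0·(≡15), b=17^1·(≡14) mod 17; (15|17)=+1, (14|17)=-1; (−1)^{0·1·8}·(+1)^1·(-1)^0 = +1.
v=41: a=41^1·(≡32), b=41^1·(≡37) mod 41; (32|41)=+1, (37|41)=+1; (−1)^{1·1·20}·(+1)^1·(+1)^1 = +1.
v=5: a=5^-4·(≡3), b=5^0·(≡4) mod 5; (3|5)=-1, (4|5)=+1; (−1)^{-4·0·2}·(-1)^0·(+1)^-4 = +1.
v=37: a=37^1·(≡3), b=37^0·(≡11) mod 37; (3|37)=+1, (11|37)=+1; (−1)^{1·0·18}·(+1)^0·(+1)^1 = +1.
v=13: a=13^0·(≡9), b=13^1·(≡1) mod 13; (9|13)=+1, (1|13)=+1; (−1)^{0·1·6}·(+1)^1·(+1)^0 = +1.
v=7: a=7^-4·(≡5), b=7^0·(≡3) mod 7; (5|7)=-1, (3|7)=-1; (−1)^{-4·0·3}·(-1)^0·(-1)^-4 = +1.
v=3: a=3^2·(≡2), b=3^0·(≡2) mod 3; (2|3)=-1, (2|3)=-1; (−1)^{2·0·1}·(-1)^0·(-1)^2 = +1.
|Ram(1517, -22570951)| = 2, even; anisotropic at {47, 53}.

[47, 53]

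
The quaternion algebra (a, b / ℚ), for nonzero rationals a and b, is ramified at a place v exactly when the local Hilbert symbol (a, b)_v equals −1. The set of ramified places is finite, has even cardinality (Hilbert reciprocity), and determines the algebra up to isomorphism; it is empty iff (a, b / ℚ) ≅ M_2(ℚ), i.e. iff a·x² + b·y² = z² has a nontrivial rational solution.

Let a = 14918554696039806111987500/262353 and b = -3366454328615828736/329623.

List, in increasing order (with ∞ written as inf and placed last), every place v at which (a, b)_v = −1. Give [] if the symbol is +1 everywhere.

(a, b) ≡ (533715, -323323) mod (ℚ^×)²; places V = {2, 3, 5, 7, 11, 13, 17, 19, 23, 31, 37, 47, ∞}.
(a,b)_47: α=2, u≡10; β=0, v≡27 (mod 47); (10|47)=-1, (27|47)=+1; sign (−1)^0·-1^0·+1^2 = +1.
(a,b)_19: α=4, u≡1; β=3, v≡6 (mod 19); (1|19)=+1, (6|19)=+1; sign (−1)^0·+1^3·+1^4 = +1.
(a,b)_2: α=2, β=8; u≡3, v≡5 (mod 8); ε(u)ε(v)=1·0, αω(v)=2·1, βω(u)=8·1; sum ≡ 0  ⇒  +1.
(a,b)_13: α=-1, u≡12; β=1, v≡11 (mod 13); (12|13)=+1, (11|13)=-1; sign (−1)^0·+1^1·-1^-1 = -1.
(a,b)_23: α=3, u≡20; β=2, v≡19 (mod 23); (20|23)=-1, (19|23)=-1; sign (−1)^0·-1^2·-1^3 = -1.
(a,b)_∞: sgn(533715)=+, sgn(-323323)=−, so +1.
(a,b)_7: α=-1, u≡2; β=-3, v≡4 (mod 7); (2|7)=+1, (4|7)=+1; sign (−1)^1·+1^-3·+1^-1 = -1.
(a,b)_31: α=-2, u≡16; β=-2, v≡7 (mod 31); (16|31)=+1, (7|31)=+1; sign (−1)^0·+1^-2·+1^-2 = +1.
(a,b)_17: α=1, u≡2; β=1, v≡8 (mod 17); (2|17)=+1, (8|17)=+1; sign (−1)^0·+1^1·+1^1 = +1.
(a,b)_37: α=2, u≡11; β=2, v≡6 (mod 37); (11|37)=+1, (6|37)=-1; sign (−1)^0·+1^2·-1^2 = +1.
(a,b)_11: α=4, u≡10; β=3, v≡6 (mod 11); (10|11)=-1, (6|11)=-1; sign (−1)^0·-1^3·-1^4 = -1.
(a,b)_5: α=5, u≡2; β=0, v≡3 (mod 5); (2|5)=-1, (3|5)=-1; sign (−1)^0·-1^0·-1^5 = -1.
(a,b)_3: α=-1, u≡2; β=2, v≡2 (mod 3); (2|3)=-1, (2|3)=-1; sign (−1)^0·-1^2·-1^-1 = -1.
(533715, -323323 / ℚ) ramifies at {3, 5, 7, 11, 13, 23}: a division algebra.

[3, 5, 7, 11, 13, 23]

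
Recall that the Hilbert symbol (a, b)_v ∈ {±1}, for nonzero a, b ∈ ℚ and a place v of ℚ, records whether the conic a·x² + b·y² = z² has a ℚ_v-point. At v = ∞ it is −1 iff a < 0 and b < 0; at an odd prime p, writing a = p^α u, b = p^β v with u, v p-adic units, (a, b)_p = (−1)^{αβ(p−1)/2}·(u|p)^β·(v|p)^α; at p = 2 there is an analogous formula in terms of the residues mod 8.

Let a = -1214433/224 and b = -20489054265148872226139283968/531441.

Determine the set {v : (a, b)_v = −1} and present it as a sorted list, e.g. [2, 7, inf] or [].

[23, 29, 31, inf]

(a, b) ≡ (-209902, -7251713378) mod (ℚ^×)²; places V = {2, 3, 7, 11, 13, 23, 29, 31, 41, 47, ∞}.
(a,b)_31: α=0, u≡21; β=1, v≡1 (mod 31); (21|31)=-1, (1|31)=+1; sign (−1)^0·-1^1·+1^0 = -1.
(a,b)_11: α=1, u≡1; β=4, v≡1 (mod 11); (1|11)=+1, (1|11)=+1; sign (−1)^0·+1^4·+1^1 = +1.
(a,b)_13: α=0, u≡9; β=3, v≡11 (mod 13); (9|13)=+1, (11|13)=-1; sign (−1)^0·+1^3·-1^0 = +1.
(a,b)_29: α=1, u≡11; β=3, v≡28 (mod 29); (11|29)=-1, (28|29)=+1; sign (−1)^0·-1^3·+1^1 = -1.
(a,b)_2: α=-5, β=9; u≡1, v≡7 (mod 8); ε(u)ε(v)=0·1, αω(v)=-5·0, βω(u)=9·0; sum ≡ 0  ⇒  +1.
(a,b)_7: α=-1, u≡1; β=5, v≡3 (mod 7); (1|7)=+1, (3|7)=-1; sign (−1)^1·+1^5·-1^-1 = +1.
(a,b)_3: α=4, u≡2; β=-12, v≡1 (mod 3); (2|3)=-1, (1|3)=+1; sign (−1)^0·-1^-12·+1^4 = +1.
(a,b)_∞: sgn(-209902)=−, sgn(-7251713378)=−, so -1.
(a,b)_41: α=0, u≡36; β=1, v≡5 (mod 41); (36|41)=+1, (5|41)=+1; sign (−1)^0·+1^1·+1^0 = +1.
(a,b)_23: α=0, u≡17; β=1, v≡3 (mod 23); (17|23)=-1, (3|23)=+1; sign (−1)^0·-1^1·+1^0 = -1.
(a,b)_47: α=1, u≡46; β=3, v≡2 (mod 47); (46|47)=-1, (2|47)=+1; sign (−1)^1·-1^3·+1^1 = +1.
Ram(-209902, -7251713378) = {23, 29, 31, ∞}; no ℚ_23-point on the conic.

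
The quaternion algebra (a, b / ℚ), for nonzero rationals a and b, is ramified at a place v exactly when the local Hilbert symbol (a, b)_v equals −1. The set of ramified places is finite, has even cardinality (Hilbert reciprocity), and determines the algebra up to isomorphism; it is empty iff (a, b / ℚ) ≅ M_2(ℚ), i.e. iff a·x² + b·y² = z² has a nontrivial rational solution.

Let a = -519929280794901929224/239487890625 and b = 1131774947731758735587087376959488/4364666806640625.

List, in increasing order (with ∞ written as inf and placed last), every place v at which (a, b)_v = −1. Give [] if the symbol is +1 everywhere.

Mod squares: a ≡ -34, b ≡ 418. Check v ∈ {∞, 2, 3, 5, 7, 11, 13, 17, 19, 29, 43}.
v=3: a=3^-6·(≡2), b=3^-12·(≡1) mod 3; (2|3)=-1, (1|3)=+1; (−1)^{-6·-12·1}·(-1)^-12·(+1)^-6 = +1.
v=13: a=13^4·(≡5), b=13^6·(≡5) mod 13; (5|13)=-1, (5|13)=-1; (−1)^{4·6·6}·(-1)^6·(-1)^4 = +1.
v=∞: -34 < 0 and 418 > 0  ⇒  (a,b)_∞ = +1.
v=29: a=29^-2·(≡20), b=29^-2·(≡21) mod 29; (20|29)=+1, (21|29)=-1; (−1)^{-2·-2·14}·(+1)^-2·(-1)^-2 = +1.
v=11: a=11^0·(≡7), b=11^1·(≡1) mod 11; (7|11)=-1, (1|11)=+1; (−1)^{0·1·5}·(-1)^1·(+1)^0 = -1.
v=43: a=43^2·(≡23), b=43^2·(≡13) mod 43; (23|43)=+1, (13|43)=+1; (−1)^{2·2·21}·(+1)^2·(+1)^2 = +1.
v=19: a=19^2·(≡7), b=19^3·(≡3) mod 19; (7|19)=+1, (3|19)=-1; (−1)^{2·3·9}·(+1)^3·(-1)^2 = +1.
v=2: v_2(a)=3, v_2(b)=11; units ≡ 7, 1 (mod 8); ε·ε+αω+βω = 1·0+3·0+11·0 ≡ 0  ⇒  (a,b)_2 = +1.
v=7: a=7^4·(≡2), b=7^6·(≡5) mod 7; (2|7)=+1, (5|7)=-1; (−1)^{4·6·3}·(+1)^6·(-1)^4 = +1.
v=17: a=17^5·(≡15), b=17^8·(≡3) mod 17; (15|17)=+1, (3|17)=-1; (−1)^{5·8·8}·(+1)^8·(-1)^5 = -1.
v=5: a=5^-8·(≡4), b=5^-10·(≡3) mod 5; (4|5)=+1, (3|5)=-1; (−1)^{-8·-10·2}·(+1)^-10·(-1)^-8 = +1.
(-34, 418 / ℚ) ramifies at {11, 17}: a division algebra.

[11, 17]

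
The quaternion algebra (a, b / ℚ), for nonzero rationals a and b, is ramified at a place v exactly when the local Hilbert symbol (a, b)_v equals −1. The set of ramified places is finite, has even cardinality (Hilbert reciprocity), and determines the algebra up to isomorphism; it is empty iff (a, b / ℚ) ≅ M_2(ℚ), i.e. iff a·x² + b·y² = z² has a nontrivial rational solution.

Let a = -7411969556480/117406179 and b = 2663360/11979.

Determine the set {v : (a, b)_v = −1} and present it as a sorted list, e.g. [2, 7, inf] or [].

Mod squares: a ≡ -55, b ≡ 457765. Check v ∈ {∞, 2, 3, 5, 7, 11, 29, 41}.
v=∞: -55 < 0 and 457765 > 0  ⇒  (a,b)_∞ = +1.
v=2: v_2(a)=20, v_2(b)=6; units ≡ 1, 5 (mod 8); ε·ε+αω+βω = 0·0+20·1+6·0 ≡ 0  ⇒  (a,b)_2 = +1.
v=29: a=29^2·(≡15), b=29^1·(≡13) mod 29; (15|29)=-1, (13|29)=+1; (−1)^{2·1·14}·(-1)^1·(+1)^2 = -1.
v=41: a=41^2·(≡13), b=41^1·(≡14) mod 41; (13|41)=-1, (14|41)=-1; (−1)^{2·1·20}·(-1)^1·(-1)^2 = -1.
v=11: a=11^-5·(≡2), b=11^-3·(≡2) mod 11; (2|11)=-1, (2|11)=-1; (−1)^{-5·-3·5}·(-1)^-3·(-1)^-5 = -1.
v=3: a=3^-6·(≡2), b=3^-2·(≡1) mod 3; (2|3)=-1, (1|3)=+1; (−1)^{-6·-2·1}·(-1)^-2·(+1)^-6 = +1.
v=5: a=5^1·(≡1), b=5^1·(≡3) mod 5; (1|5)=+1, (3|5)=-1; (−1)^{1·1·2}·(+1)^1·(-1)^1 = -1.
v=7: a=7^0·(≡4), b=7^1·(≡1) mod 7; (4|7)=+1, (1|7)=+1; (−1)^{0·1·3}·(+1)^1·(+1)^0 = +1.
(-55, 457765 / ℚ) ramifies at {5, 11, 29, 41}: a division algebra.

[5, 11, 29, 41]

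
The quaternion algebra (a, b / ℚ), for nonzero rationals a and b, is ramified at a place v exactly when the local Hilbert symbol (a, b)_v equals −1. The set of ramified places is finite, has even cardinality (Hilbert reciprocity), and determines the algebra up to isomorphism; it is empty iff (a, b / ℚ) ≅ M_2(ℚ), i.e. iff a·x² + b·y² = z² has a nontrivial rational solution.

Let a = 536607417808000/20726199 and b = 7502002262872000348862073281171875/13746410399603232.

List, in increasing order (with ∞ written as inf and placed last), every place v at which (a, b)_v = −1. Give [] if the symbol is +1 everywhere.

(a, b) ≡ (14430, 1190) mod (ℚ^×)²; places V = {2, 3, 5, 7, 11, 13, 17, 23, 37, ∞}.
(a,b)_11: α=2, u≡3; β=8, v≡2 (mod 11); (3|11)=+1, (2|11)=-1; sign (−1)^0·+1^8·-1^2 = +1.
(a,b)_2: α=7, β=-5; u≡7, v≡3 (mod 8); ε(u)ε(v)=1·1, αω(v)=7·1, βω(u)=-5·0; sum ≡ 0  ⇒  +1.
(a,b)_17: α=2, u≡10; β=5, v≡2 (mod 17); (10|17)=-1, (2|17)=+1; sign (−1)^0·-1^5·+1^2 = -1.
(a,b)_∞: sgn(14430)=+, sgn(1190)=+, so +1.
(a,b)_3: α=-13, u≡1; β=-26, v≡2 (mod 3); (1|3)=+1, (2|3)=-1; sign (−1)^0·+1^-26·-1^-13 = -1.
(a,b)_5: α=3, u≡1; β=7, v≡2 (mod 5); (1|5)=+1, (2|5)=-1; sign (−1)^0·+1^7·-1^3 = -1.
(a,b)_37: α=1, u≡8; β=2, v≡18 (mod 37); (8|37)=-1, (18|37)=-1; sign (−1)^0·-1^2·-1^1 = -1.
(a,b)_23: α=2, u≡6; β=4, v≡22 (mod 23); (6|23)=+1, (22|23)=-1; sign (−1)^0·+1^4·-1^2 = +1.
(a,b)_7: α=2, u≡5; β=7, v≡1 (mod 7); (5|7)=-1, (1|7)=+1; sign (−1)^0·-1^7·+1^2 = -1.
(a,b)_13: α=-1, u≡2; β=-2, v≡11 (mod 13); (2|13)=-1, (11|13)=-1; sign (−1)^0·-1^-2·-1^-1 = -1.
(14430, 1190 / ℚ) ramifies at {3, 5, 7, 13, 17, 37}: a division algebra.

[3, 5, 7, 13, 17, 37]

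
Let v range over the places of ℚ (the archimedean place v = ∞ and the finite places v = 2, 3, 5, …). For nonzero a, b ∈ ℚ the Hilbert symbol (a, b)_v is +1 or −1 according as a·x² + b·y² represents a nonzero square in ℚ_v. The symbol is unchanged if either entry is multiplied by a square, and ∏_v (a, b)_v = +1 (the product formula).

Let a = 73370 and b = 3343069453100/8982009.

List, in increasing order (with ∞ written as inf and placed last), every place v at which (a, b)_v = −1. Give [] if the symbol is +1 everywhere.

[2, 13, 23, 31]

(a, b) ≡ (73370, 6851) mod (ℚ^×)²; places V = {2, 3, 5, 11, 13, 17, 23, 29, 31, 37, 47, ∞}.
(a,b)_23: α=1, u≡16; β=0, v≡15 (mod 23); (16|23)=+1, (15|23)=-1; sign (−1)^0·+1^0·-1^1 = -1.
(a,b)_31: α=0, u≡24; β=1, v≡8 (mod 31); (24|31)=-1, (8|31)=+1; sign (−1)^0·-1^1·+1^0 = -1.
(a,b)_13: α=0, u≡11; β=1, v≡5 (mod 13); (11|13)=-1, (5|13)=-1; sign (−1)^0·-1^1·-1^0 = -1.
(a,b)_17: α=0, u≡15; β=1, v≡14 (mod 17); (15|17)=+1, (14|17)=-1; sign (−1)^0·+1^1·-1^0 = +1.
(a,b)_29: α=1, u≡7; β=0, v≡1 (mod 29); (7|29)=+1, (1|29)=+1; sign (−1)^0·+1^0·+1^1 = +1.
(a,b)_5: α=1, u≡4; β=2, v≡1 (mod 5); (4|5)=+1, (1|5)=+1; sign (−1)^0·+1^2·+1^1 = +1.
(a,b)_47: α=0, u≡3; β=4, v≡8 (mod 47); (3|47)=+1, (8|47)=+1; sign (−1)^0·+1^4·+1^0 = +1.
(a,b)_3: α=0, u≡2; β=-8, v≡2 (mod 3); (2|3)=-1, (2|3)=-1; sign (−1)^0·-1^-8·-1^0 = +1.
(a,b)_∞: sgn(73370)=+, sgn(6851)=+, so +1.
(a,b)_11: α=1, u≡4; β=0, v≡1 (mod 11); (4|11)=+1, (1|11)=+1; sign (−1)^0·+1^0·+1^1 = +1.
(a,b)_2: α=1, β=2; u≡5, v≡3 (mod 8); ε(u)ε(v)=0·1, αω(v)=1·1, βω(u)=2·1; sum ≡ 1  ⇒  -1.
(a,b)_37: α=0, u≡36; β=-2, v≡19 (mod 37); (36|37)=+1, (19|37)=-1; sign (−1)^0·+1^-2·-1^0 = +1.
|Ram(73370, 6851)| = 4, even; anisotropic at {2, 13, 23, 31}.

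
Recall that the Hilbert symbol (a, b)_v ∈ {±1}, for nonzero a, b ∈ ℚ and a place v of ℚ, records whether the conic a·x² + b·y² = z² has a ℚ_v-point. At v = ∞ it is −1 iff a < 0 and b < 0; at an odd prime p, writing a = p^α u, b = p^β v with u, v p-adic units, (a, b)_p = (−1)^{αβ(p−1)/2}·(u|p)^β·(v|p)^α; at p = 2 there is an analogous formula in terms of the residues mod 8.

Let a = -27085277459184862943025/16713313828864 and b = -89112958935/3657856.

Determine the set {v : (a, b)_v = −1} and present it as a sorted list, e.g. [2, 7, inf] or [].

(a, b) ≡ (-1001, -510) mod (ℚ^×)²; places V = {2, 3, 5, 7, 11, 13, 17, 19, 41, 47, ∞}.
(a,b)_3: α=10, u≡1; β=1, v≡1 (mod 3); (1|3)=+1, (1|3)=+1; sign (−1)^0·+1^1·+1^10 = +1.
(a,b)_5: α=2, u≡1; β=1, v≡3 (mod 5); (1|5)=+1, (3|5)=-1; sign (−1)^0·+1^1·-1^2 = +1.
(a,b)_2: α=-14, β=-7; u≡7, v≡1 (mod 8); ε(u)ε(v)=1·0, αω(v)=-14·0, βω(u)=-7·0; sum ≡ 0  ⇒  +1.
(a,b)_11: α=3, u≡7; β=4, v≡10 (mod 11); (7|11)=-1, (10|11)=-1; sign (−1)^0·-1^4·-1^3 = -1.
(a,b)_7: α=5, u≡4; β=4, v≡4 (mod 7); (4|7)=+1, (4|7)=+1; sign (−1)^0·+1^4·+1^5 = +1.
(a,b)_13: α=5, u≡10; β=2, v≡9 (mod 13); (10|13)=+1, (9|13)=+1; sign (−1)^0·+1^2·+1^5 = +1.
(a,b)_19: α=-2, u≡6; β=0, v≡13 (mod 19); (6|19)=+1, (13|19)=-1; sign (−1)^0·+1^0·-1^-2 = +1.
(a,b)_41: α=-4, u≡17; β=-2, v≡37 (mod 41); (17|41)=-1, (37|41)=+1; sign (−1)^0·-1^-2·+1^-4 = +1.
(a,b)_47: α=2, u≡43; β=0, v≡14 (mod 47); (43|47)=-1, (14|47)=+1; sign (−1)^0·-1^0·+1^2 = +1.
(a,b)_∞: sgn(-1001)=−, sgn(-510)=−, so -1.
(a,b)_17: α=0, u≡16; β=-1, v≡15 (mod 17); (16|17)=+1, (15|17)=+1; sign (−1)^0·+1^-1·+1^0 = +1.
(-1001, -510 / ℚ) ramifies at {11, ∞}: a division algebra.

[11, inf]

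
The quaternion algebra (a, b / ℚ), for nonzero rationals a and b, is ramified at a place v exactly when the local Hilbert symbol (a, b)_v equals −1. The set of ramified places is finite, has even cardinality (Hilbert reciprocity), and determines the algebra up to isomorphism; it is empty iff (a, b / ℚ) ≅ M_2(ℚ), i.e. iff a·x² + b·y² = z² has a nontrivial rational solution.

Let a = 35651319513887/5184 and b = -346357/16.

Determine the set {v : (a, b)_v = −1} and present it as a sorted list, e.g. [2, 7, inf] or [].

(a, b) ≡ (23, -253) mod (ℚ^×)²; places V = {2, 3, 7, 11, 19, 23, 37, ∞}.
(a,b)_2: α=-6, β=-4; u≡7, v≡3 (mod 8); ε(u)ε(v)=1·1, αω(v)=-6·1, βω(u)=-4·0; sum ≡ 1  ⇒  -1.
(a,b)_37: α=2, u≡29; β=2, v≡5 (mod 37); (29|37)=-1, (5|37)=-1; sign (−1)^0·-1^2·-1^2 = +1.
(a,b)_19: α=2, u≡4; β=0, v≡2 (mod 19); (4|19)=+1, (2|19)=-1; sign (−1)^0·+1^0·-1^2 = +1.
(a,b)_7: α=2, u≡1; β=0, v≡5 (mod 7); (1|7)=+1, (5|7)=-1; sign (−1)^0·+1^0·-1^2 = +1.
(a,b)_11: α=2, u≡9; β=1, v≡10 (mod 11); (9|11)=+1, (10|11)=-1; sign (−1)^0·+1^1·-1^2 = +1.
(a,b)_23: α=3, u≡16; β=1, v≡9 (mod 23); (16|23)=+1, (9|23)=+1; sign (−1)^1·+1^1·+1^3 = -1.
(a,b)_∞: sgn(23)=+, sgn(-253)=−, so +1.
(a,b)_3: α=-4, u≡2; β=0, v≡2 (mod 3); (2|3)=-1, (2|3)=-1; sign (−1)^0·-1^0·-1^-4 = +1.
Ram(23, -253) = {2, 23}; no ℚ_2-point on the conic.

[2, 23]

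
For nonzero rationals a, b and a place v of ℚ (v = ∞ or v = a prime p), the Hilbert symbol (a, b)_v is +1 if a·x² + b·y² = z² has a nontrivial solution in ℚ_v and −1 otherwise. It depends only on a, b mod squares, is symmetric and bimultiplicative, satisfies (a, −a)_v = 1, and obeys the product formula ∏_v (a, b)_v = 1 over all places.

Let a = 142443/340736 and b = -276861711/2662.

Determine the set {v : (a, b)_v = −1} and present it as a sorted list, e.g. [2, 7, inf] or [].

(a, b) ≡ (3553, -8778) mod (ℚ^×)²; places V = {2, 3, 7, 11, 17, 19, ∞}.
(a,b)_11: α=-3, u≡5; β=-3, v≡3 (mod 11); (5|11)=+1, (3|11)=+1; sign (−1)^1·+1^-3·+1^-3 = -1.
(a,b)_17: α=1, u≡3; β=2, v≡7 (mod 17); (3|17)=-1, (7|17)=-1; sign (−1)^0·-1^2·-1^1 = -1.
(a,b)_19: α=1, u≡16; β=1, v≡10 (mod 19); (16|19)=+1, (10|19)=-1; sign (−1)^1·+1^1·-1^1 = +1.
(a,b)_2: α=-8, β=-1; u≡1, v≡3 (mod 8); ε(u)ε(v)=0·1, αω(v)=-8·1, βω(u)=-1·0; sum ≡ 0  ⇒  +1.
(a,b)_∞: sgn(3553)=+, sgn(-8778)=−, so +1.
(a,b)_7: α=2, u≡4; β=5, v≡6 (mod 7); (4|7)=+1, (6|7)=-1; sign (−1)^0·+1^5·-1^2 = +1.
(a,b)_3: α=2, u≡1; β=1, v≡2 (mod 3); (1|3)=+1, (2|3)=-1; sign (−1)^0·+1^1·-1^2 = +1.
|Ram(3553, -8778)| = 2, even; anisotropic at {11, 17}.

[11, 17]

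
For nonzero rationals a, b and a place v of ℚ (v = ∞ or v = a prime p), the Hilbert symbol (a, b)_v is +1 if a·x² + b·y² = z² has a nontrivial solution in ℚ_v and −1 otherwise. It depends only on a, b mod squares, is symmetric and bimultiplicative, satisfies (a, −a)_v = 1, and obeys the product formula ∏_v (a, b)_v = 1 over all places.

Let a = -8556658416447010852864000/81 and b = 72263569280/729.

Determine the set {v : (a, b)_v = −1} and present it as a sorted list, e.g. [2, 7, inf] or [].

[2, 5, 7, 41]

Mod squares: a ≡ -80290, b ≡ 470270. Check v ∈ {∞, 2, 3, 5, 7, 31, 37, 41}.
v=31: a=31^3·(≡25), b=31^1·(≡27) mod 31; (25|31)=+1, (27|31)=-1; (−1)^{3·1·15}·(+1)^1·(-1)^3 = +1.
v=41: a=41^2·(≡22), b=41^1·(≡32) mod 41; (22|41)=-1, (32|41)=+1; (−1)^{2·1·20}·(-1)^1·(+1)^2 = -1.
v=5: a=5^3·(≡3), b=5^1·(≡4) mod 5; (3|5)=-1, (4|5)=+1; (−1)^{3·1·2}·(-1)^1·(+1)^3 = -1.
v=∞: -80290 < 0 and 470270 > 0  ⇒  (a,b)_∞ = +1.
v=3: a=3^-4·(≡2), b=3^-6·(≡2) mod 3; (2|3)=-1, (2|3)=-1; (−1)^{-4·-6·1}·(-1)^-6·(-1)^-4 = +1.
v=2: v_2(a)=15, v_2(b)=7; units ≡ 7, 7 (mod 8); ε·ε+αω+βω = 1·1+15·0+7·0 ≡ 1  ⇒  (a,b)_2 = -1.
v=7: a=7^7·(≡5), b=7^4·(≡3) mod 7; (5|7)=-1, (3|7)=-1; (−1)^{7·4·3}·(-1)^4·(-1)^7 = -1.
v=37: a=37^3·(≡2), b=37^1·(≡15) mod 37; (2|37)=-1, (15|37)=-1; (−1)^{3·1·18}·(-1)^1·(-1)^3 = +1.
(-80290, 470270 / ℚ) ramifies at {2, 5, 7, 41}: a division algebra.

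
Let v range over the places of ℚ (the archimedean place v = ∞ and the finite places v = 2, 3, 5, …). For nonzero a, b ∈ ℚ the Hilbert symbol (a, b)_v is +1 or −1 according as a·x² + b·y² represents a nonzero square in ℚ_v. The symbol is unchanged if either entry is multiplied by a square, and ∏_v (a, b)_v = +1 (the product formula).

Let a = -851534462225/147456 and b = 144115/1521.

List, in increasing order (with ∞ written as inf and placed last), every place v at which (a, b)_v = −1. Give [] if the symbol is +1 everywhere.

[2, 41]

Mod squares: a ≡ -41, b ≡ 144115. Check v ∈ {∞, 2, 3, 5, 13, 19, 37, 41}.
v=37: a=37^2·(≡4), b=37^1·(≡21) mod 37; (4|37)=+1, (21|37)=+1; (−1)^{2·1·18}·(+1)^1·(+1)^2 = +1.
v=13: a=13^0·(≡6), b=13^-2·(≡4) mod 13; (6|13)=-1, (4|13)=+1; (−1)^{0·-2·6}·(-1)^-2·(+1)^0 = +1.
v=∞: -41 < 0 and 144115 > 0  ⇒  (a,b)_∞ = +1.
v=19: a=19^2·(≡16), b=19^1·(≡4) mod 19; (16|19)=+1, (4|19)=+1; (−1)^{2·1·9}·(+1)^1·(+1)^2 = +1.
v=2: v_2(a)=-14, v_2(b)=0; units ≡ 7, 3 (mod 8); ε·ε+αω+βω = 1·1+-14·1+0·0 ≡ 1  ⇒  (a,b)_2 = -1.
v=41: a=41^3·(≡37), b=41^1·(≡28) mod 41; (37|41)=+1, (28|41)=-1; (−1)^{3·1·20}·(+1)^1·(-1)^3 = -1.
v=5: a=5^2·(≡1), b=5^1·(≡3) mod 5; (1|5)=+1, (3|5)=-1; (−1)^{2·1·2}·(+1)^1·(-1)^2 = +1.
v=3: a=3^-2·(≡1), b=3^-2·(≡1) mod 3; (1|3)=+1, (1|3)=+1; (−1)^{-2·-2·1}·(+1)^-2·(+1)^-2 = +1.
Ram(-41, 144115) = {2, 41}; no ℚ_2-point on the conic.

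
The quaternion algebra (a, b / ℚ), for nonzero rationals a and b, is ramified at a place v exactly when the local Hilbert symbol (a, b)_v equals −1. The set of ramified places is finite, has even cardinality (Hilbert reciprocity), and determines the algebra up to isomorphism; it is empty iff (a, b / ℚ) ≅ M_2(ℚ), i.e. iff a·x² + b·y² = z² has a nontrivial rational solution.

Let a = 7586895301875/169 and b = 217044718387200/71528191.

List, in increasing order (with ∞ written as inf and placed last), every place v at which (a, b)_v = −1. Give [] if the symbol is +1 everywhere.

[3, 37]

Mod squares: a ≡ 1348781387, b ≡ 3771057. Check v ∈ {∞, 2, 3, 5, 7, 11, 13, 23, 29, 31, 37, 41, 43}.
v=41: a=41^1·(≡14), b=41^1·(≡24) mod 41; (14|41)=-1, (24|41)=-1; (−1)^{1·1·20}·(-1)^1·(-1)^1 = +1.
v=5: a=5^4·(≡2), b=5^2·(≡3) mod 5; (2|5)=-1, (3|5)=-1; (−1)^{4·2·2}·(-1)^2·(-1)^4 = +1.
v=23: a=23^1·(≡4), b=23^1·(≡5) mod 23; (4|23)=+1, (5|23)=-1; (−1)^{1·1·11}·(+1)^1·(-1)^1 = +1.
v=∞: 1348781387 > 0 and 3771057 > 0  ⇒  (a,b)_∞ = +1.
v=2: v_2(a)=0, v_2(b)=16; units ≡ 3, 1 (mod 8); ε·ε+αω+βω = 1·0+0·0+16·1 ≡ 0  ⇒  (a,b)_2 = +1.
v=3: a=3^2·(≡2), b=3^3·(≡1) mod 3; (2|3)=-1, (1|3)=+1; (−1)^{2·3·1}·(-1)^3·(+1)^2 = -1.
v=11: a=11^0·(≡8), b=11^2·(≡1) mod 11; (8|11)=-1, (1|11)=+1; (−1)^{0·2·5}·(-1)^2·(+1)^0 = +1.
v=43: a=43^1·(≡23), b=43^1·(≡33) mod 43; (23|43)=+1, (33|43)=-1; (−1)^{1·1·21}·(+1)^1·(-1)^1 = +1.
v=37: a=37^1·(≡9), b=37^0·(≡18) mod 37; (9|37)=+1, (18|37)=-1; (−1)^{1·0·18}·(+1)^0·(-1)^1 = -1.
v=7: a=7^0·(≡1), b=7^-4·(≡3) mod 7; (1|7)=+1, (3|7)=-1; (−1)^{0·-4·3}·(+1)^-4·(-1)^0 = +1.
v=13: a=13^-2·(≡6), b=13^0·(≡4) mod 13; (6|13)=-1, (4|13)=+1; (−1)^{-2·0·6}·(-1)^0·(+1)^-2 = +1.
v=31: a=31^1·(≡19), b=31^-3·(≡3) mod 31; (19|31)=+1, (3|31)=-1; (−1)^{1·-3·15}·(+1)^-3·(-1)^1 = +1.
v=29: a=29^1·(≡5), b=29^0·(≡4) mod 29; (5|29)=+1, (4|29)=+1; (−1)^{1·0·14}·(+1)^0·(+1)^1 = +1.
(1348781387, 3771057 / ℚ) ramifies at {3, 37}: a division algebra.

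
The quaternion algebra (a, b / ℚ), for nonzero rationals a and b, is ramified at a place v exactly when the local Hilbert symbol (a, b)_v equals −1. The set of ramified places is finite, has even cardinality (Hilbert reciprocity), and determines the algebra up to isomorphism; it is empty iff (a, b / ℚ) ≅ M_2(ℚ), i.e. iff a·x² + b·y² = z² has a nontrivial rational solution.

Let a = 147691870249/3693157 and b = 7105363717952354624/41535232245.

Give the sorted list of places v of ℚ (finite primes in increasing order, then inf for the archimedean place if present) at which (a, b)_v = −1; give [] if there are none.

Mod squares: a ≡ 13, b ≡ 145. Check v ∈ {∞, 2, 3, 5, 7, 11, 13, 19, 23, 29, 31, 41}.
v=19: a=19^0·(≡13), b=19^-2·(≡10) mod 19; (13|19)=-1, (10|19)=-1; (−1)^{0·-2·9}·(-1)^-2·(-1)^0 = +1.
v=23: a=23^2·(≡6), b=23^4·(≡20) mod 23; (6|23)=+1, (20|23)=-1; (−1)^{2·4·11}·(+1)^4·(-1)^2 = +1.
v=7: a=7^4·(≡5), b=7^6·(≡5) mod 7; (5|7)=-1, (5|7)=-1; (−1)^{4·6·3}·(-1)^6·(-1)^4 = +1.
v=41: a=41^-2·(≡15), b=41^-2·(≡6) mod 41; (15|41)=-1, (6|41)=-1; (−1)^{-2·-2·20}·(-1)^-2·(-1)^-2 = +1.
v=31: a=31^2·(≡3), b=31^2·(≡27) mod 31; (3|31)=-1, (27|31)=-1; (−1)^{2·2·15}·(-1)^2·(-1)^2 = +1.
v=∞: 13 > 0 and 145 > 0  ⇒  (a,b)_∞ = +1.
v=11: a=11^2·(≡2), b=11^2·(≡7) mod 11; (2|11)=-1, (7|11)=-1; (−1)^{2·2·5}·(-1)^2·(-1)^2 = +1.
v=29: a=29^0·(≡25), b=29^1·(≡25) mod 29; (25|29)=+1, (25|29)=+1; (−1)^{0·1·14}·(+1)^1·(+1)^0 = +1.
v=5: a=5^0·(≡2), b=5^-1·(≡1) mod 5; (2|5)=-1, (1|5)=+1; (−1)^{0·-1·2}·(-1)^-1·(+1)^0 = -1.
v=2: v_2(a)=0, v_2(b)=6; units ≡ 5, 1 (mod 8); ε·ε+αω+βω = 0·0+0·0+6·1 ≡ 0  ⇒  (a,b)_2 = +1.
v=3: a=3^0·(≡1), b=3^-4·(≡1) mod 3; (1|3)=+1, (1|3)=+1; (−1)^{0·-4·1}·(+1)^-4·(+1)^0 = +1.
v=13: a=13^-3·(≡10), b=13^-2·(≡8) mod 13; (10|13)=+1, (8|13)=-1; (−1)^{-3·-2·6}·(+1)^-2·(-1)^-3 = -1.
|Ram(13, 145)| = 2, even; anisotropic at {5, 13}.

[5, 13]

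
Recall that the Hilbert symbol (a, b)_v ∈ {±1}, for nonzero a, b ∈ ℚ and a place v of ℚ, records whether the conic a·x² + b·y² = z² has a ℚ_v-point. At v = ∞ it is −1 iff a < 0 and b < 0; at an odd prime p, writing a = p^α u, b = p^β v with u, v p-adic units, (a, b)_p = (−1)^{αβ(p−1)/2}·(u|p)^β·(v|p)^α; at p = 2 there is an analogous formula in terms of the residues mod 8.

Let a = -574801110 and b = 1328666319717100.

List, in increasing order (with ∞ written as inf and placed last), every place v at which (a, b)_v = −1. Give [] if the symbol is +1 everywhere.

[2, 7, 17, 19]

Mod squares: a ≡ -41990, b ≡ 91. Check v ∈ {∞, 2, 3, 5, 7, 13, 17, 19}.
v=5: a=5^1·(≡3), b=5^2·(≡4) mod 5; (3|5)=-1, (4|5)=+1; (−1)^{1·2·2}·(-1)^2·(+1)^1 = +1.
v=7: a=7^0·(≡5), b=7^3·(≡5) mod 7; (5|7)=-1, (5|7)=-1; (−1)^{0·3·3}·(-1)^3·(-1)^0 = -1.
v=13: a=13^3·(≡8), b=13^5·(≡11) mod 13; (8|13)=-1, (11|13)=-1; (−1)^{3·5·6}·(-1)^5·(-1)^3 = +1.
v=∞: -41990 < 0 and 91 > 0  ⇒  (a,b)_∞ = +1.
v=19: a=19^1·(≡3), b=19^2·(≡14) mod 19; (3|19)=-1, (14|19)=-1; (−1)^{1·2·9}·(-1)^2·(-1)^1 = -1.
v=2: v_2(a)=1, v_2(b)=2; units ≡ 5, 3 (mod 8); ε·ε+αω+βω = 0·1+1·1+2·1 ≡ 1  ⇒  (a,b)_2 = -1.
v=3: a=3^4·(≡1), b=3^0·(≡1) mod 3; (1|3)=+1, (1|3)=+1; (−1)^{4·0·1}·(+1)^0·(+1)^4 = +1.
v=17: a=17^1·(≡14), b=17^2·(≡11) mod 17; (14|17)=-1, (11|17)=-1; (−1)^{1·2·8}·(-1)^2·(-1)^1 = -1.
(-41990, 91 / ℚ) ramifies at {2, 7, 17, 19}: a division algebra.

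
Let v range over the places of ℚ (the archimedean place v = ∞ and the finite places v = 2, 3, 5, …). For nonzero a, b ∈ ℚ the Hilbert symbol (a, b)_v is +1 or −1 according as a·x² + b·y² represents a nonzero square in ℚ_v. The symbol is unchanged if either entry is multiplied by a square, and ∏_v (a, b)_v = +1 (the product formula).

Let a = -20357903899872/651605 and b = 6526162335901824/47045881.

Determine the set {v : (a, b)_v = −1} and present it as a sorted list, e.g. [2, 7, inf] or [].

(a, b) ≡ (-2310, 34) mod (ℚ^×)²; places V = {2, 3, 5, 7, 11, 17, 19, ∞}.
(a,b)_3: α=5, u≡1; β=6, v≡1 (mod 3); (1|3)=+1, (1|3)=+1; sign (−1)^0·+1^6·+1^5 = +1.
(a,b)_11: α=1, u≡2; β=2, v≡9 (mod 11); (2|11)=-1, (9|11)=+1; sign (−1)^0·-1^2·+1^1 = +1.
(a,b)_17: α=2, u≡8; β=3, v≡13 (mod 17); (8|17)=+1, (13|17)=+1; sign (−1)^0·+1^3·+1^2 = +1.
(a,b)_7: α=7, u≡5; β=6, v≡3 (mod 7); (5|7)=-1, (3|7)=-1; sign (−1)^0·-1^6·-1^7 = -1.
(a,b)_19: α=-4, u≡15; β=-6, v≡3 (mod 19); (15|19)=-1, (3|19)=-1; sign (−1)^0·-1^-6·-1^-4 = +1.
(a,b)_5: α=-1, u≡3; β=0, v≡4 (mod 5); (3|5)=-1, (4|5)=+1; sign (−1)^0·-1^0·+1^-1 = +1.
(a,b)_∞: sgn(-2310)=−, sgn(34)=+, so +1.
(a,b)_2: α=5, β=7; u≡5, v≡1 (mod 8); ε(u)ε(v)=0·0, αω(v)=5·0, βω(u)=7·1; sum ≡ 1  ⇒  -1.
Ram(-2310, 34) = {2, 7}; no ℚ_2-point on the conic.

[2, 7]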